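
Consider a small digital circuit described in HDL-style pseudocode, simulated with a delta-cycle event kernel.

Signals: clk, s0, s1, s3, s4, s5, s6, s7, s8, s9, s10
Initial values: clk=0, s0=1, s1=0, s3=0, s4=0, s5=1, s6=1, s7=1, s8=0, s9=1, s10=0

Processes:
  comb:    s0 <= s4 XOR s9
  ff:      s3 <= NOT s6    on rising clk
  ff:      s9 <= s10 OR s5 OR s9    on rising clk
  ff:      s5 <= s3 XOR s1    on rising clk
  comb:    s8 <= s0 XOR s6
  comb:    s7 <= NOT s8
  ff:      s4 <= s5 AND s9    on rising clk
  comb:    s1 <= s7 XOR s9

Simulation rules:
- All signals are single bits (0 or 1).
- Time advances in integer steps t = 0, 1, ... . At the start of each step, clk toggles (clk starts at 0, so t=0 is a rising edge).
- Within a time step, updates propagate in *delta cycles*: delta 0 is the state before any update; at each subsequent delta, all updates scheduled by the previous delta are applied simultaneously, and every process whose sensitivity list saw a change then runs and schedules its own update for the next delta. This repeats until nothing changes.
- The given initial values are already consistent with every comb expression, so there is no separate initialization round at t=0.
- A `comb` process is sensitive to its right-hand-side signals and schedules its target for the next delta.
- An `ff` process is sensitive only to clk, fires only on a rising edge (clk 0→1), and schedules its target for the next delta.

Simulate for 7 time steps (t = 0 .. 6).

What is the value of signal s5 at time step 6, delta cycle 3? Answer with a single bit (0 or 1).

1

t=0 Δ0: s3=0 s0=1 s9=1 clk=0 s7=1 s4=0 s8=0 s5=1 s6=1 s1=0 s10=0
  Δ1: clk:0→1
  Δ2: s4:0→1, s5:1→0
  Δ3: s0:1→0
  Δ4: s8:0→1
  Δ5: s7:1→0
  Δ6: s1:0→1
  (6Δ to stable)
t=1 Δ0: s3=0 s0=0 s9=1 clk=1 s7=0 s4=1 s8=1 s5=0 s6=1 s1=1 s10=0
  Δ1: clk:1→0
  (1Δ to stable)
t=2 Δ0: s3=0 s0=0 s9=1 clk=0 s7=0 s4=1 s8=1 s5=0 s6=1 s1=1 s10=0
  Δ1: clk:0→1
  Δ2: s4:1→0, s5:0→1
  Δ3: s0:0→1
  Δ4: s8:1→0
  Δ5: s7:0→1
  Δ6: s1:1→0
  (6Δ to stable)
t=3 Δ0: s3=0 s0=1 s9=1 clk=1 s7=1 s4=0 s8=0 s5=1 s6=1 s1=0 s10=0
  Δ1: clk:1→0
  (1Δ to stable)
t=4 Δ0: s3=0 s0=1 s9=1 clk=0 s7=1 s4=0 s8=0 s5=1 s6=1 s1=0 s10=0
  Δ1: clk:0→1
  Δ2: s4:0→1, s5:1→0
  Δ3: s0:1→0
  Δ4: s8:0→1
  Δ5: s7:1→0
  Δ6: s1:0→1
  (6Δ to stable)
t=5 Δ0: s3=0 s0=0 s9=1 clk=1 s7=0 s4=1 s8=1 s5=0 s6=1 s1=1 s10=0
  Δ1: clk:1→0
  (1Δ to stable)
t=6 Δ0: s3=0 s0=0 s9=1 clk=0 s7=0 s4=1 s8=1 s5=0 s6=1 s1=1 s10=0
  Δ1: clk:0→1
  Δ2: s4:1→0, s5:0→1
  Δ3: s0:0→1
  Δ4: s8:1→0
  Δ5: s7:0→1
  Δ6: s1:1→0
  (6Δ to stable)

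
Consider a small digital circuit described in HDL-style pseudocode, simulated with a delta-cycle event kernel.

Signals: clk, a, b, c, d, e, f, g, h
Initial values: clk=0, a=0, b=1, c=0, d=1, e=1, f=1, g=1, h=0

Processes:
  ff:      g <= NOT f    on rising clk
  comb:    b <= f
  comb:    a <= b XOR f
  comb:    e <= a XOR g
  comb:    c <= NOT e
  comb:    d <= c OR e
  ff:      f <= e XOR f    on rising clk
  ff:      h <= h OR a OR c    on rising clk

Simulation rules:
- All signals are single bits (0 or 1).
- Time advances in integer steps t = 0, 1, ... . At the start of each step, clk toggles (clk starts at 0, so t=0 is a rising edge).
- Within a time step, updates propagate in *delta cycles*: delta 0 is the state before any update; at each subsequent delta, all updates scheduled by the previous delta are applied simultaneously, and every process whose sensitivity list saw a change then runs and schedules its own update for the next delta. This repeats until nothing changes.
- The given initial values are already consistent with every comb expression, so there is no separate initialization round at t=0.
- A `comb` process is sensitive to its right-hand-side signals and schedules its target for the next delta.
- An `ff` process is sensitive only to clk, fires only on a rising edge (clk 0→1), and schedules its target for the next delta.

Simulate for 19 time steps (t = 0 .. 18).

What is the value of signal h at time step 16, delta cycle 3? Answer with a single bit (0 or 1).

1

t0.Δ0 f=1 d=1 g=1 b=1 clk=0 e=1 a=0 c=0 h=0
t0.Δ1 f=1 d=1 g=1 b=1 clk=1 e=1 a=0 c=0 h=0
t0.Δ2 f=0 d=1 g=0 b=1 clk=1 e=1 a=0 c=0 h=0
t0.Δ3 f=0 d=1 g=0 b=0 clk=1 e=0 a=1 c=0 h=0
t0.Δ4 f=0 d=0 g=0 b=0 clk=1 e=1 a=0 c=1 h=0
t0.Δ5 f=0 d=1 g=0 b=0 clk=1 e=0 a=0 c=0 h=0
t0.Δ6 f=0 d=0 g=0 b=0 clk=1 e=0 a=0 c=1 h=0
t0.Δ7 f=0 d=1 g=0 b=0 clk=1 e=0 a=0 c=1 h=0
t1.Δ0 f=0 d=1 g=0 b=0 clk=1 e=0 a=0 c=1 h=0
t1.Δ1 f=0 d=1 g=0 b=0 clk=0 e=0 a=0 c=1 h=0
t2.Δ0 f=0 d=1 g=0 b=0 clk=0 e=0 a=0 c=1 h=0
t2.Δ1 f=0 d=1 g=0 b=0 clk=1 e=0 a=0 c=1 h=0
t2.Δ2 f=0 d=1 g=1 b=0 clk=1 e=0 a=0 c=1 h=1
t2.Δ3 f=0 d=1 g=1 b=0 clk=1 e=1 a=0 c=1 h=1
t2.Δ4 f=0 d=1 g=1 b=0 clk=1 e=1 a=0 c=0 h=1
t3.Δ0 f=0 d=1 g=1 b=0 clk=1 e=1 a=0 c=0 h=1
t3.Δ1 f=0 d=1 g=1 b=0 clk=0 e=1 a=0 c=0 h=1
t4.Δ0 f=0 d=1 g=1 b=0 clk=0 e=1 a=0 c=0 h=1
t4.Δ1 f=0 d=1 g=1 b=0 clk=1 e=1 a=0 c=0 h=1
t4.Δ2 f=1 d=1 g=1 b=0 clk=1 e=1 a=0 c=0 h=1
t4.Δ3 f=1 d=1 g=1 b=1 clk=1 e=1 a=1 c=0 h=1
t4.Δ4 f=1 d=1 g=1 b=1 clk=1 e=0 a=0 c=0 h=1
t4.Δ5 f=1 d=0 g=1 b=1 clk=1 e=1 a=0 c=1 h=1
t4.Δ6 f=1 d=1 g=1 b=1 clk=1 e=1 a=0 c=0 h=1
t5.Δ0 f=1 d=1 g=1 b=1 clk=1 e=1 a=0 c=0 h=1
t5.Δ1 f=1 d=1 g=1 b=1 clk=0 e=1 a=0 c=0 h=1
t6.Δ0 f=1 d=1 g=1 b=1 clk=0 e=1 a=0 c=0 h=1
t6.Δ1 f=1 d=1 g=1 b=1 clk=1 e=1 a=0 c=0 h=1
t6.Δ2 f=0 d=1 g=0 b=1 clk=1 e=1 a=0 c=0 h=1
t6.Δ3 f=0 d=1 g=0 b=0 clk=1 e=0 a=1 c=0 h=1
t6.Δ4 f=0 d=0 g=0 b=0 clk=1 e=1 a=0 c=1 h=1
t6.Δ5 f=0 d=1 g=0 b=0 clk=1 e=0 a=0 c=0 h=1
t6.Δ6 f=0 d=0 g=0 b=0 clk=1 e=0 a=0 c=1 h=1
t6.Δ7 f=0 d=1 g=0 b=0 clk=1 e=0 a=0 c=1 h=1
t7.Δ0 f=0 d=1 g=0 b=0 clk=1 e=0 a=0 c=1 h=1
t7.Δ1 f=0 d=1 g=0 b=0 clk=0 e=0 a=0 c=1 h=1
t8.Δ0 f=0 d=1 g=0 b=0 clk=0 e=0 a=0 c=1 h=1
t8.Δ1 f=0 d=1 g=0 b=0 clk=1 e=0 a=0 c=1 h=1
t8.Δ2 f=0 d=1 g=1 b=0 clk=1 e=0 a=0 c=1 h=1
t8.Δ3 f=0 d=1 g=1 b=0 clk=1 e=1 a=0 c=1 h=1
t8.Δ4 f=0 d=1 g=1 b=0 clk=1 e=1 a=0 c=0 h=1
t9.Δ0 f=0 d=1 g=1 b=0 clk=1 e=1 a=0 c=0 h=1
t9.Δ1 f=0 d=1 g=1 b=0 clk=0 e=1 a=0 c=0 h=1
t10.Δ0 f=0 d=1 g=1 b=0 clk=0 e=1 a=0 c=0 h=1
t10.Δ1 f=0 d=1 g=1 b=0 clk=1 e=1 a=0 c=0 h=1
t10.Δ2 f=1 d=1 g=1 b=0 clk=1 e=1 a=0 c=0 h=1
t10.Δ3 f=1 d=1 g=1 b=1 clk=1 e=1 a=1 c=0 h=1
t10.Δ4 f=1 d=1 g=1 b=1 clk=1 e=0 a=0 c=0 h=1
t10.Δ5 f=1 d=0 g=1 b=1 clk=1 e=1 a=0 c=1 h=1
t10.Δ6 f=1 d=1 g=1 b=1 clk=1 e=1 a=0 c=0 h=1
t11.Δ0 f=1 d=1 g=1 b=1 clk=1 e=1 a=0 c=0 h=1
t11.Δ1 f=1 d=1 g=1 b=1 clk=0 e=1 a=0 c=0 h=1
t12.Δ0 f=1 d=1 g=1 b=1 clk=0 e=1 a=0 c=0 h=1
t12.Δ1 f=1 d=1 g=1 b=1 clk=1 e=1 a=0 c=0 h=1
t12.Δ2 f=0 d=1 g=0 b=1 clk=1 e=1 a=0 c=0 h=1
t12.Δ3 f=0 d=1 g=0 b=0 clk=1 e=0 a=1 c=0 h=1
t12.Δ4 f=0 d=0 g=0 b=0 clk=1 e=1 a=0 c=1 h=1
t12.Δ5 f=0 d=1 g=0 b=0 clk=1 e=0 a=0 c=0 h=1
t12.Δ6 f=0 d=0 g=0 b=0 clk=1 e=0 a=0 c=1 h=1
t12.Δ7 f=0 d=1 g=0 b=0 clk=1 e=0 a=0 c=1 h=1
t13.Δ0 f=0 d=1 g=0 b=0 clk=1 e=0 a=0 c=1 h=1
t13.Δ1 f=0 d=1 g=0 b=0 clk=0 e=0 a=0 c=1 h=1
t14.Δ0 f=0 d=1 g=0 b=0 clk=0 e=0 a=0 c=1 h=1
t14.Δ1 f=0 d=1 g=0 b=0 clk=1 e=0 a=0 c=1 h=1
t14.Δ2 f=0 d=1 g=1 b=0 clk=1 e=0 a=0 c=1 h=1
t14.Δ3 f=0 d=1 g=1 b=0 clk=1 e=1 a=0 c=1 h=1
t14.Δ4 f=0 d=1 g=1 b=0 clk=1 e=1 a=0 c=0 h=1
t15.Δ0 f=0 d=1 g=1 b=0 clk=1 e=1 a=0 c=0 h=1
t15.Δ1 f=0 d=1 g=1 b=0 clk=0 e=1 a=0 c=0 h=1
t16.Δ0 f=0 d=1 g=1 b=0 clk=0 e=1 a=0 c=0 h=1
t16.Δ1 f=0 d=1 g=1 b=0 clk=1 e=1 a=0 c=0 h=1
t16.Δ2 f=1 d=1 g=1 b=0 clk=1 e=1 a=0 c=0 h=1
t16.Δ3 f=1 d=1 g=1 b=1 clk=1 e=1 a=1 c=0 h=1
t16.Δ4 f=1 d=1 g=1 b=1 clk=1 e=0 a=0 c=0 h=1
t16.Δ5 f=1 d=0 g=1 b=1 clk=1 e=1 a=0 c=1 h=1
t16.Δ6 f=1 d=1 g=1 b=1 clk=1 e=1 a=0 c=0 h=1
t17.Δ0 f=1 d=1 g=1 b=1 clk=1 e=1 a=0 c=0 h=1
t17.Δ1 f=1 d=1 g=1 b=1 clk=0 e=1 a=0 c=0 h=1
t18.Δ0 f=1 d=1 g=1 b=1 clk=0 e=1 a=0 c=0 h=1
t18.Δ1 f=1 d=1 g=1 b=1 clk=1 e=1 a=0 c=0 h=1
t18.Δ2 f=0 d=1 g=0 b=1 clk=1 e=1 a=0 c=0 h=1
t18.Δ3 f=0 d=1 g=0 b=0 clk=1 e=0 a=1 c=0 h=1
t18.Δ4 f=0 d=0 g=0 b=0 clk=1 e=1 a=0 c=1 h=1
t18.Δ5 f=0 d=1 g=0 b=0 clk=1 e=0 a=0 c=0 h=1
t18.Δ6 f=0 d=0 g=0 b=0 clk=1 e=0 a=0 c=1 h=1
t18.Δ7 f=0 d=1 g=0 b=0 clk=1 e=0 a=0 c=1 h=1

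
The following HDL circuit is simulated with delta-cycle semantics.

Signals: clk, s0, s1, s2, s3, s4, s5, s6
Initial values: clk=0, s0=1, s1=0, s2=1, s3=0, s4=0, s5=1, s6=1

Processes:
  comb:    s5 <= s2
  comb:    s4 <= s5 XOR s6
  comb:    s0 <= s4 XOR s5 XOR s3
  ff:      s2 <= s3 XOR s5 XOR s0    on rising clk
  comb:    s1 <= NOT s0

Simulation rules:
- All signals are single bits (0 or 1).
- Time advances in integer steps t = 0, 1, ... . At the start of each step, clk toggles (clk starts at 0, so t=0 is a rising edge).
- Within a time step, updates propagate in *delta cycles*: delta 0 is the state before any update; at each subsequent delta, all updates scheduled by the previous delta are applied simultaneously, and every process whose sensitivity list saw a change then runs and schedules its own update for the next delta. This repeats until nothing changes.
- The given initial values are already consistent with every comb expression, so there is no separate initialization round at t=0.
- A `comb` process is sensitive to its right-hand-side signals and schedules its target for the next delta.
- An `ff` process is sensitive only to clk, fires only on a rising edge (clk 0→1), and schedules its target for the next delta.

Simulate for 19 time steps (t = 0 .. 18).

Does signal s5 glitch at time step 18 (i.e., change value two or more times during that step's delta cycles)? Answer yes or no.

t=0 Δ0: s0=1 s5=1 clk=0 s6=1 s3=0 s4=0 s2=1 s1=0
  Δ1: clk:0→1
  Δ2: s2:1→0
  Δ3: s5:1→0
  Δ4: s0:1→0, s4:0→1
  Δ5: s0:0→1, s1:0→1
  Δ6: s1:1→0
  (6Δ to stable)
t=1 Δ0: s0=1 s5=0 clk=1 s6=1 s3=0 s4=1 s2=0 s1=0
  Δ1: clk:1→0
  (1Δ to stable)
t=2 Δ0: s0=1 s5=0 clk=0 s6=1 s3=0 s4=1 s2=0 s1=0
  Δ1: clk:0→1
  Δ2: s2:0→1
  Δ3: s5:0→1
  Δ4: s0:1→0, s4:1→0
  Δ5: s0:0→1, s1:0→1
  Δ6: s1:1→0
  (6Δ to stable)
t=3 Δ0: s0=1 s5=1 clk=1 s6=1 s3=0 s4=0 s2=1 s1=0
  Δ1: clk:1→0
  (1Δ to stable)
t=4 Δ0: s0=1 s5=1 clk=0 s6=1 s3=0 s4=0 s2=1 s1=0
  Δ1: clk:0→1
  Δ2: s2:1→0
  Δ3: s5:1→0
  Δ4: s0:1→0, s4:0→1
  Δ5: s0:0→1, s1:0→1
  Δ6: s1:1→0
  (6Δ to stable)
t=5 Δ0: s0=1 s5=0 clk=1 s6=1 s3=0 s4=1 s2=0 s1=0
  Δ1: clk:1→0
  (1Δ to stable)
t=6 Δ0: s0=1 s5=0 clk=0 s6=1 s3=0 s4=1 s2=0 s1=0
  Δ1: clk:0→1
  Δ2: s2:0→1
  Δ3: s5:0→1
  Δ4: s0:1→0, s4:1→0
  Δ5: s0:0→1, s1:0→1
  Δ6: s1:1→0
  (6Δ to stable)
t=7 Δ0: s0=1 s5=1 clk=1 s6=1 s3=0 s4=0 s2=1 s1=0
  Δ1: clk:1→0
  (1Δ to stable)
t=8 Δ0: s0=1 s5=1 clk=0 s6=1 s3=0 s4=0 s2=1 s1=0
  Δ1: clk:0→1
  Δ2: s2:1→0
  Δ3: s5:1→0
  Δ4: s0:1→0, s4:0→1
  Δ5: s0:0→1, s1:0→1
  Δ6: s1:1→0
  (6Δ to stable)
t=9 Δ0: s0=1 s5=0 clk=1 s6=1 s3=0 s4=1 s2=0 s1=0
  Δ1: clk:1→0
  (1Δ to stable)
t=10 Δ0: s0=1 s5=0 clk=0 s6=1 s3=0 s4=1 s2=0 s1=0
  Δ1: clk:0→1
  Δ2: s2:0→1
  Δ3: s5:0→1
  Δ4: s0:1→0, s4:1→0
  Δ5: s0:0→1, s1:0→1
  Δ6: s1:1→0
  (6Δ to stable)
t=11 Δ0: s0=1 s5=1 clk=1 s6=1 s3=0 s4=0 s2=1 s1=0
  Δ1: clk:1→0
  (1Δ to stable)
t=12 Δ0: s0=1 s5=1 clk=0 s6=1 s3=0 s4=0 s2=1 s1=0
  Δ1: clk:0→1
  Δ2: s2:1→0
  Δ3: s5:1→0
  Δ4: s0:1→0, s4:0→1
  Δ5: s0:0→1, s1:0→1
  Δ6: s1:1→0
  (6Δ to stable)
t=13 Δ0: s0=1 s5=0 clk=1 s6=1 s3=0 s4=1 s2=0 s1=0
  Δ1: clk:1→0
  (1Δ to stable)
t=14 Δ0: s0=1 s5=0 clk=0 s6=1 s3=0 s4=1 s2=0 s1=0
  Δ1: clk:0→1
  Δ2: s2:0→1
  Δ3: s5:0→1
  Δ4: s0:1→0, s4:1→0
  Δ5: s0:0→1, s1:0→1
  Δ6: s1:1→0
  (6Δ to stable)
t=15 Δ0: s0=1 s5=1 clk=1 s6=1 s3=0 s4=0 s2=1 s1=0
  Δ1: clk:1→0
  (1Δ to stable)
t=16 Δ0: s0=1 s5=1 clk=0 s6=1 s3=0 s4=0 s2=1 s1=0
  Δ1: clk:0→1
  Δ2: s2:1→0
  Δ3: s5:1→0
  Δ4: s0:1→0, s4:0→1
  Δ5: s0:0→1, s1:0→1
  Δ6: s1:1→0
  (6Δ to stable)
t=17 Δ0: s0=1 s5=0 clk=1 s6=1 s3=0 s4=1 s2=0 s1=0
  Δ1: clk:1→0
  (1Δ to stable)
t=18 Δ0: s0=1 s5=0 clk=0 s6=1 s3=0 s4=1 s2=0 s1=0
  Δ1: clk:0→1
  Δ2: s2:0→1
  Δ3: s5:0→1
  Δ4: s0:1→0, s4:1→0
  Δ5: s0:0→1, s1:0→1
  Δ6: s1:1→0
  (6Δ to stable)

no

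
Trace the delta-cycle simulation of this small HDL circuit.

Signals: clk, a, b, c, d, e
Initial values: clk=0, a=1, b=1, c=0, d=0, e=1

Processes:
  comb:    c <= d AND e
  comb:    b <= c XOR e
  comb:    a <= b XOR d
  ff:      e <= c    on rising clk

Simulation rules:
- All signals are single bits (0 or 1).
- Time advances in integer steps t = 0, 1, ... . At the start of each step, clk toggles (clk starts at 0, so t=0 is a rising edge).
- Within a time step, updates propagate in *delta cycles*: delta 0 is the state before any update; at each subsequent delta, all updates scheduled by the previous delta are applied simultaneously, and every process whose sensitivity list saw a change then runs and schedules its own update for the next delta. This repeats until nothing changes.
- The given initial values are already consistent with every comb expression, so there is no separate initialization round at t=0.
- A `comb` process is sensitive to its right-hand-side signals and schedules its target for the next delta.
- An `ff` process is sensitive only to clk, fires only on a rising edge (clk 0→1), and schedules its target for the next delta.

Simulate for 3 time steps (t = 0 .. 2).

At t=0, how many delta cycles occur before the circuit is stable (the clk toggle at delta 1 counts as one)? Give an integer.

4

t0.Δ0 a=1 d=0 e=1 c=0 b=1 clk=0
t0.Δ1 a=1 d=0 e=1 c=0 b=1 clk=1
t0.Δ2 a=1 d=0 e=0 c=0 b=1 clk=1
t0.Δ3 a=1 d=0 e=0 c=0 b=0 clk=1
t0.Δ4 a=0 d=0 e=0 c=0 b=0 clk=1
t1.Δ0 a=0 d=0 e=0 c=0 b=0 clk=1
t1.Δ1 a=0 d=0 e=0 c=0 b=0 clk=0
t2.Δ0 a=0 d=0 e=0 c=0 b=0 clk=0
t2.Δ1 a=0 d=0 e=0 c=0 b=0 clk=1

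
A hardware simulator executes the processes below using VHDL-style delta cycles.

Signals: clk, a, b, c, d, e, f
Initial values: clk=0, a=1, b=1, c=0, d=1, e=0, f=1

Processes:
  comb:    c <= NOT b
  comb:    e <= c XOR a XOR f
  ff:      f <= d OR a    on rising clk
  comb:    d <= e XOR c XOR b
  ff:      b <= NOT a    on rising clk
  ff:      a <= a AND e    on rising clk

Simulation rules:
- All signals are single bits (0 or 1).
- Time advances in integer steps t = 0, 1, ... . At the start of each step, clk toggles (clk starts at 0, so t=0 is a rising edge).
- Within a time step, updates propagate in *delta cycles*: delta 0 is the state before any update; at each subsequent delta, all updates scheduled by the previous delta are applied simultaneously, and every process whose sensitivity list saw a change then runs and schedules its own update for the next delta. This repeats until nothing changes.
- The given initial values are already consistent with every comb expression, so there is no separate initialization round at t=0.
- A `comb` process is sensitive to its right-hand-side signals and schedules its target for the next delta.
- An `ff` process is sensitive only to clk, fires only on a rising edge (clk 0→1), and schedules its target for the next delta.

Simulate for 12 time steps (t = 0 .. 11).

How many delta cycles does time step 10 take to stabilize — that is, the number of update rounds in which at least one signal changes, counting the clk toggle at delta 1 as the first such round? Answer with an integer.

t=0 Δ0: d=1 clk=0 e=0 b=1 a=1 c=0 f=1
  Δ1: clk:0→1
  Δ2: b:1→0, a:1→0
  Δ3: d:1→0, e:0→1, c:0→1
  Δ4: e:1→0
  Δ5: d:0→1
  (5Δ to stable)
t=1 Δ0: d=1 clk=1 e=0 b=0 a=0 c=1 f=1
  Δ1: clk:1→0
  (1Δ to stable)
t=2 Δ0: d=1 clk=0 e=0 b=0 a=0 c=1 f=1
  Δ1: clk:0→1
  Δ2: b:0→1
  Δ3: d:1→0, c:1→0
  Δ4: d:0→1, e:0→1
  Δ5: d:1→0
  (5Δ to stable)
t=3 Δ0: d=0 clk=1 e=1 b=1 a=0 c=0 f=1
  Δ1: clk:1→0
  (1Δ to stable)
t=4 Δ0: d=0 clk=0 e=1 b=1 a=0 c=0 f=1
  Δ1: clk:0→1
  Δ2: f:1→0
  Δ3: e:1→0
  Δ4: d:0→1
  (4Δ to stable)
t=5 Δ0: d=1 clk=1 e=0 b=1 a=0 c=0 f=0
  Δ1: clk:1→0
  (1Δ to stable)
t=6 Δ0: d=1 clk=0 e=0 b=1 a=0 c=0 f=0
  Δ1: clk:0→1
  Δ2: f:0→1
  Δ3: e:0→1
  Δ4: d:1→0
  (4Δ to stable)
t=7 Δ0: d=0 clk=1 e=1 b=1 a=0 c=0 f=1
  Δ1: clk:1→0
  (1Δ to stable)
t=8 Δ0: d=0 clk=0 e=1 b=1 a=0 c=0 f=1
  Δ1: clk:0→1
  Δ2: f:1→0
  Δ3: e:1→0
  Δ4: d:0→1
  (4Δ to stable)
t=9 Δ0: d=1 clk=1 e=0 b=1 a=0 c=0 f=0
  Δ1: clk:1→0
  (1Δ to stable)
t=10 Δ0: d=1 clk=0 e=0 b=1 a=0 c=0 f=0
  Δ1: clk:0→1
  Δ2: f:0→1
  Δ3: e:0→1
  Δ4: d:1→0
  (4Δ to stable)
t=11 Δ0: d=0 clk=1 e=1 b=1 a=0 c=0 f=1
  Δ1: clk:1→0
  (1Δ to stable)

4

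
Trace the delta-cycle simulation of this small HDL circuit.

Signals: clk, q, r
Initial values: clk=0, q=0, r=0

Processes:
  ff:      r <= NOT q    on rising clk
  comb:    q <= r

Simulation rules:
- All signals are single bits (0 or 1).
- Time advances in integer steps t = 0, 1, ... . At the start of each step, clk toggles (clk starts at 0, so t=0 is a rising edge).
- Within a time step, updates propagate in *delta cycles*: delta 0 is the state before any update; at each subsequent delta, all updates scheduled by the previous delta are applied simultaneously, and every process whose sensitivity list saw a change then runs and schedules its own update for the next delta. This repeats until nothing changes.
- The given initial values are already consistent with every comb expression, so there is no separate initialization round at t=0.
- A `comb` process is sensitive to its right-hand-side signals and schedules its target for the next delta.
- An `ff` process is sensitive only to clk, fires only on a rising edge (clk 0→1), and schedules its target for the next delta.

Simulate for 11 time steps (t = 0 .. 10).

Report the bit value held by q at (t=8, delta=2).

t0.Δ0 q=0 clk=0 r=0
t0.Δ1 q=0 clk=1 r=0
t0.Δ2 q=0 clk=1 r=1
t0.Δ3 q=1 clk=1 r=1
t1.Δ0 q=1 clk=1 r=1
t1.Δ1 q=1 clk=0 r=1
t2.Δ0 q=1 clk=0 r=1
t2.Δ1 q=1 clk=1 r=1
t2.Δ2 q=1 clk=1 r=0
t2.Δ3 q=0 clk=1 r=0
t3.Δ0 q=0 clk=1 r=0
t3.Δ1 q=0 clk=0 r=0
t4.Δ0 q=0 clk=0 r=0
t4.Δ1 q=0 clk=1 r=0
t4.Δ2 q=0 clk=1 r=1
t4.Δ3 q=1 clk=1 r=1
t5.Δ0 q=1 clk=1 r=1
t5.Δ1 q=1 clk=0 r=1
t6.Δ0 q=1 clk=0 r=1
t6.Δ1 q=1 clk=1 r=1
t6.Δ2 q=1 clk=1 r=0
t6.Δ3 q=0 clk=1 r=0
t7.Δ0 q=0 clk=1 r=0
t7.Δ1 q=0 clk=0 r=0
t8.Δ0 q=0 clk=0 r=0
t8.Δ1 q=0 clk=1 r=0
t8.Δ2 q=0 clk=1 r=1
t8.Δ3 q=1 clk=1 r=1
t9.Δ0 q=1 clk=1 r=1
t9.Δ1 q=1 clk=0 r=1
t10.Δ0 q=1 clk=0 r=1
t10.Δ1 q=1 clk=1 r=1
t10.Δ2 q=1 clk=1 r=0
t10.Δ3 q=0 clk=1 r=0

0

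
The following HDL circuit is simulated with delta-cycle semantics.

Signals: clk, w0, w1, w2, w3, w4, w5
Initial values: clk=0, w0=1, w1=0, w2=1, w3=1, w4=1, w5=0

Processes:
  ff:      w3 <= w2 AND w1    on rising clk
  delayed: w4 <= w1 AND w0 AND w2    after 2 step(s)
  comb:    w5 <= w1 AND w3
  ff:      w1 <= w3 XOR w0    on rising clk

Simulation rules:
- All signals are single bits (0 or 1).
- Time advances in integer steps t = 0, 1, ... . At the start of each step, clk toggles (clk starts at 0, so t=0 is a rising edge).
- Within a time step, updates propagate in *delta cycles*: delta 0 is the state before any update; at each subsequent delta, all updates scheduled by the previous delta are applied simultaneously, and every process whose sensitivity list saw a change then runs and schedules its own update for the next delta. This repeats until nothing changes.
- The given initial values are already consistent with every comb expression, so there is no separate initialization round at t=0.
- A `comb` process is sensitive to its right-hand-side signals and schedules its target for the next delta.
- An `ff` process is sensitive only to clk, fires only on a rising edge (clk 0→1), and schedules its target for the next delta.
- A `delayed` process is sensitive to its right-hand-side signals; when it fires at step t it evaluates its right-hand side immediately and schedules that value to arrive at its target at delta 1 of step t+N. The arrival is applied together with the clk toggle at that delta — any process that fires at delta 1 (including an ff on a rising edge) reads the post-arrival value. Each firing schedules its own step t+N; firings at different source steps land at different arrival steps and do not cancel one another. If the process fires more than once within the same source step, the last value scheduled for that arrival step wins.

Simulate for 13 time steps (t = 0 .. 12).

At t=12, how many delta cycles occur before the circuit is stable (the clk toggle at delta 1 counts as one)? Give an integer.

3

[bits: clk,w0,w2,w3,w5,w4,w1]
t=0: Δ0=0111010 Δ1=1111010 Δ2=1110010 | 2Δ
t=1: Δ0=1110010 Δ1=0110010 | 1Δ
t=2: Δ0=0110010 Δ1=1110010 Δ2=1110011 | 2Δ
t=3: Δ0=1110011 Δ1=0110011 | 1Δ
t=4: Δ0=0110011 Δ1=1110011 Δ2=1111011 Δ3=1111111 | 3Δ
t=5: Δ0=1111111 Δ1=0111111 | 1Δ
t=6: Δ0=0111111 Δ1=1111111 Δ2=1111110 Δ3=1111010 | 3Δ
t=7: Δ0=1111010 Δ1=0111010 | 1Δ
t=8: Δ0=0111010 Δ1=1111000 Δ2=1110000 | 2Δ
t=9: Δ0=1110000 Δ1=0110000 | 1Δ
t=10: Δ0=0110000 Δ1=1110000 Δ2=1110001 | 2Δ
t=11: Δ0=1110001 Δ1=0110001 | 1Δ
t=12: Δ0=0110001 Δ1=1110011 Δ2=1111011 Δ3=1111111 | 3Δ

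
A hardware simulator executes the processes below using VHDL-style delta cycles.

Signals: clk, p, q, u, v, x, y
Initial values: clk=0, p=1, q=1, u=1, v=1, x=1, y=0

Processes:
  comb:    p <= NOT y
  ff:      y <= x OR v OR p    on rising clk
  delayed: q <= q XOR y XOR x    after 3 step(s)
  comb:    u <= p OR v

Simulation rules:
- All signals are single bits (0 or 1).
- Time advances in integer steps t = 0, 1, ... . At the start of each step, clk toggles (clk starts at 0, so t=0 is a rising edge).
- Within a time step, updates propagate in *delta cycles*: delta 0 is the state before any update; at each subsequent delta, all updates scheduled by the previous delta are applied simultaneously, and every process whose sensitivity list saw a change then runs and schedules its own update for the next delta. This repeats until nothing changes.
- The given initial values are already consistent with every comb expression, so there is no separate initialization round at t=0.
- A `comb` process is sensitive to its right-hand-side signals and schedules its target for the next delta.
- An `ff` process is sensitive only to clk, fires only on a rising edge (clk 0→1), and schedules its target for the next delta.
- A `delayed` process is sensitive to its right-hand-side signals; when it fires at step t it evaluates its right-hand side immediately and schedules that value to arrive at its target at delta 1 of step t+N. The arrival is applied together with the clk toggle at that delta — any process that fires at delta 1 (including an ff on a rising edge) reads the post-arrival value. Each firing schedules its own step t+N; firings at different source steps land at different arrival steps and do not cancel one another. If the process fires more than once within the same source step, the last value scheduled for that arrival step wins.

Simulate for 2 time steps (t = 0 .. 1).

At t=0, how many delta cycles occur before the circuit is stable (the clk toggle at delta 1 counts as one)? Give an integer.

t0.Δ0 y=0 v=1 u=1 clk=0 q=1 x=1 p=1
t0.Δ1 y=0 v=1 u=1 clk=1 q=1 x=1 p=1
t0.Δ2 y=1 v=1 u=1 clk=1 q=1 x=1 p=1
t0.Δ3 y=1 v=1 u=1 clk=1 q=1 x=1 p=0
t1.Δ0 y=1 v=1 u=1 clk=1 q=1 x=1 p=0
t1.Δ1 y=1 v=1 u=1 clk=0 q=1 x=1 p=0

3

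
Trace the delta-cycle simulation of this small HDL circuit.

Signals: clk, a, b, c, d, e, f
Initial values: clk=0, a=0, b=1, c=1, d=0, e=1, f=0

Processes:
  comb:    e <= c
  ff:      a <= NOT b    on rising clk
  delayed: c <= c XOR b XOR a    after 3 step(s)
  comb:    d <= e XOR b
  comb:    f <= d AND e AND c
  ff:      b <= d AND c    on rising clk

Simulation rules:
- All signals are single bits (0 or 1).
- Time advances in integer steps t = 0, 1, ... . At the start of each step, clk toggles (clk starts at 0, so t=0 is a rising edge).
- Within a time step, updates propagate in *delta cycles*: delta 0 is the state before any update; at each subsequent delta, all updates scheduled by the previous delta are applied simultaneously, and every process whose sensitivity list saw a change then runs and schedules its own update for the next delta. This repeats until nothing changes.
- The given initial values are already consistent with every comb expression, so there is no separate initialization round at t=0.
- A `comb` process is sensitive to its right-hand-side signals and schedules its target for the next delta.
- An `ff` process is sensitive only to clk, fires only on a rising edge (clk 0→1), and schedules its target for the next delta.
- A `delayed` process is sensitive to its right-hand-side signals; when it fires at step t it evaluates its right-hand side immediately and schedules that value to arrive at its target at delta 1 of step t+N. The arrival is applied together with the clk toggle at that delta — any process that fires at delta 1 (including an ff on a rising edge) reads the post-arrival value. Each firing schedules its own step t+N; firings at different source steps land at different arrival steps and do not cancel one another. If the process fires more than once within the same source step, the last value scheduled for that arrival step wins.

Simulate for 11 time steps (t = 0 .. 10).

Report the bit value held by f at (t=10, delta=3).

[bits: a,clk,c,d,e,b,f]
t=0: Δ0=0010110 Δ1=0110110 Δ2=0110100 Δ3=0111100 Δ4=0111101 | 4Δ
t=1: Δ0=0111101 Δ1=0011101 | 1Δ
t=2: Δ0=0011101 Δ1=0111101 Δ2=1111111 Δ3=1110111 Δ4=1110110 | 4Δ
t=3: Δ0=1110110 Δ1=1010110 | 1Δ
t=4: Δ0=1010110 Δ1=1110110 Δ2=0110100 Δ3=0111100 Δ4=0111101 | 4Δ
t=5: Δ0=0111101 Δ1=0011101 | 1Δ
t=6: Δ0=0011101 Δ1=0111101 Δ2=1111111 Δ3=1110111 Δ4=1110110 | 4Δ
t=7: Δ0=1110110 Δ1=1010110 | 1Δ
t=8: Δ0=1010110 Δ1=1110110 Δ2=0110100 Δ3=0111100 Δ4=0111101 | 4Δ
t=9: Δ0=0111101 Δ1=0011101 | 1Δ
t=10: Δ0=0011101 Δ1=0111101 Δ2=1111111 Δ3=1110111 Δ4=1110110 | 4Δ

1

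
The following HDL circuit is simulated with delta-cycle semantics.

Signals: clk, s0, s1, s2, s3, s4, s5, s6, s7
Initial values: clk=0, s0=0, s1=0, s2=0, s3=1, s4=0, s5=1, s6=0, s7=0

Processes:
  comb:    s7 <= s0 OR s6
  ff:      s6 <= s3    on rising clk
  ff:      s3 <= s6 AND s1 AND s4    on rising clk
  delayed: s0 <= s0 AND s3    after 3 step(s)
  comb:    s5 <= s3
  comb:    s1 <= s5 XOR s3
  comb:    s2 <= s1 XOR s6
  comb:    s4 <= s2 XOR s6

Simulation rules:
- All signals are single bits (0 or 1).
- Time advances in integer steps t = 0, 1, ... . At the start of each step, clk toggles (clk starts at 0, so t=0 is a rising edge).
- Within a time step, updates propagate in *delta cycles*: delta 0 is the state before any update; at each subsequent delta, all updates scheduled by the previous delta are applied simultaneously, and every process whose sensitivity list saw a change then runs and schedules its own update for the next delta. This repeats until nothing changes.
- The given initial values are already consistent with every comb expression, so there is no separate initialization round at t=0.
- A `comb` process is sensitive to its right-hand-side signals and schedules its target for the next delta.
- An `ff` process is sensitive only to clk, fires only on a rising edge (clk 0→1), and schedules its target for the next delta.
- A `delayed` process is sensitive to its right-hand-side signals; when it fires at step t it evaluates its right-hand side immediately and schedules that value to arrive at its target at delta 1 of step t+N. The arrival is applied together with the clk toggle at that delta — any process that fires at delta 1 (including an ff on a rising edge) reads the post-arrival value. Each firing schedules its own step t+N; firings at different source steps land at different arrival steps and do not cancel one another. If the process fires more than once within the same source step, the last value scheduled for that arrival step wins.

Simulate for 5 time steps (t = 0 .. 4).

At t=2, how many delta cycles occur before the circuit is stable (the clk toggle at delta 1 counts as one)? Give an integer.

4

[bits: clk,s3,s2,s7,s4,s6,s1,s5,s0]
t=0: Δ0=010000010 Δ1=110000010 Δ2=100001010 Δ3=101111100 Δ4=100101000 Δ5=101111000 Δ6=101101000 | 6Δ
t=1: Δ0=101101000 Δ1=001101000 | 1Δ
t=2: Δ0=001101000 Δ1=101101000 Δ2=101100000 Δ3=100010000 Δ4=100000000 | 4Δ
t=3: Δ0=100000000 Δ1=000000000 | 1Δ
t=4: Δ0=000000000 Δ1=100000000 | 1Δ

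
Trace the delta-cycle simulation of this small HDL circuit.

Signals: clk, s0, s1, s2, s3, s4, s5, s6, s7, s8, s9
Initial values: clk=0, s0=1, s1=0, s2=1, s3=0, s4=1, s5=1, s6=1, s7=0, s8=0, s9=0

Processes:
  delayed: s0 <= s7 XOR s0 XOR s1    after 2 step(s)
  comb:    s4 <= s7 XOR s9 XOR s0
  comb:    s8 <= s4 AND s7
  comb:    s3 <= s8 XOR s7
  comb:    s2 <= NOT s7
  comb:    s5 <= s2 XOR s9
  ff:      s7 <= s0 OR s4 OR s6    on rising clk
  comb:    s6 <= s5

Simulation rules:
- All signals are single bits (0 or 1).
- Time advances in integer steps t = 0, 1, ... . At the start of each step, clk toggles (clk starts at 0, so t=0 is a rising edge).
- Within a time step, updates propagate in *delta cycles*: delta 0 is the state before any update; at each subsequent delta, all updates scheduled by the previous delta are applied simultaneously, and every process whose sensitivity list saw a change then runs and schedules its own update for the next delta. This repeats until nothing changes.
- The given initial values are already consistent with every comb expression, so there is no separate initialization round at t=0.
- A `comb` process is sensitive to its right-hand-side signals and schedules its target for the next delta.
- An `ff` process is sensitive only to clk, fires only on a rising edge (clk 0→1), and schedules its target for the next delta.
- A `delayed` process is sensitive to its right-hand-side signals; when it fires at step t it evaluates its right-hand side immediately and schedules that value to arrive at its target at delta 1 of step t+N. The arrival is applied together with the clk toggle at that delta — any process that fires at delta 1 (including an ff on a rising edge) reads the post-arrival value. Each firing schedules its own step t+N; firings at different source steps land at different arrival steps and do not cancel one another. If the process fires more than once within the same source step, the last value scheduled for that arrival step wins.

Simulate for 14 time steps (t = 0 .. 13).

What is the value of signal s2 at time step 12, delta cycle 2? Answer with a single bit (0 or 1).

[bits: s2,s1,s5,s7,clk,s4,s9,s0,s3,s6,s8]
t=0: Δ0=10100101010 Δ1=10101101010 Δ2=10111101010 Δ3=00111001111 Δ4=00011001010 Δ5=00011001100 | 5Δ
t=1: Δ0=00011001100 Δ1=00010001100 | 1Δ
t=2: Δ0=00010001100 Δ1=00011000100 Δ2=00001100100 Δ3=10001000000 Δ4=10101000000 Δ5=10101000010 | 5Δ
t=3: Δ0=10101000010 Δ1=10100000010 | 1Δ
t=4: Δ0=10100000010 Δ1=10101000010 Δ2=10111000010 Δ3=00111100110 Δ4=00011100111 Δ5=00011100001 | 5Δ
t=5: Δ0=00011100001 Δ1=00010100001 | 1Δ
t=6: Δ0=00010100001 Δ1=00011101001 Δ2=00011001001 Δ3=00011001000 Δ4=00011001100 | 4Δ
t=7: Δ0=00011001100 Δ1=00010001100 | 1Δ
t=8: Δ0=00010001100 Δ1=00011000100 Δ2=00001100100 Δ3=10001000000 Δ4=10101000000 Δ5=10101000010 | 5Δ
t=9: Δ0=10101000010 Δ1=10100000010 | 1Δ
t=10: Δ0=10100000010 Δ1=10101000010 Δ2=10111000010 Δ3=00111100110 Δ4=00011100111 Δ5=00011100001 | 5Δ
t=11: Δ0=00011100001 Δ1=00010100001 | 1Δ
t=12: Δ0=00010100001 Δ1=00011101001 Δ2=00011001001 Δ3=00011001000 Δ4=00011001100 | 4Δ
t=13: Δ0=00011001100 Δ1=00010001100 | 1Δ

0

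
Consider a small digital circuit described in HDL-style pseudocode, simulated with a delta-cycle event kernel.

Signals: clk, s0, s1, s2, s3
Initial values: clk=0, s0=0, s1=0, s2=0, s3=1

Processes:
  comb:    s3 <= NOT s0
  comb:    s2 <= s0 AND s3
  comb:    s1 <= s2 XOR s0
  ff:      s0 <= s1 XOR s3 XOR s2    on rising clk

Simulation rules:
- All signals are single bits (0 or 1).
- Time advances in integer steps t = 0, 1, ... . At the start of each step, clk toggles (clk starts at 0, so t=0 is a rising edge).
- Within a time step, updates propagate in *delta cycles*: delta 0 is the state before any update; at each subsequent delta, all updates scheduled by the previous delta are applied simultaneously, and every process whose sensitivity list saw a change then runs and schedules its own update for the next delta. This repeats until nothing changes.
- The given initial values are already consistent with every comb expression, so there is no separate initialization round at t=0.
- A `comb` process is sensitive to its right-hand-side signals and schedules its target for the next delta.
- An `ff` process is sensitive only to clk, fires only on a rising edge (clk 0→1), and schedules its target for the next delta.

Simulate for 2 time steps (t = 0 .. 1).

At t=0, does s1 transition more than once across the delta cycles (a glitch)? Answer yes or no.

yes

t0.Δ0 s1=0 s3=1 s0=0 clk=0 s2=0
t0.Δ1 s1=0 s3=1 s0=0 clk=1 s2=0
t0.Δ2 s1=0 s3=1 s0=1 clk=1 s2=0
t0.Δ3 s1=1 s3=0 s0=1 clk=1 s2=1
t0.Δ4 s1=0 s3=0 s0=1 clk=1 s2=0
t0.Δ5 s1=1 s3=0 s0=1 clk=1 s2=0
t1.Δ0 s1=1 s3=0 s0=1 clk=1 s2=0
t1.Δ1 s1=1 s3=0 s0=1 clk=0 s2=0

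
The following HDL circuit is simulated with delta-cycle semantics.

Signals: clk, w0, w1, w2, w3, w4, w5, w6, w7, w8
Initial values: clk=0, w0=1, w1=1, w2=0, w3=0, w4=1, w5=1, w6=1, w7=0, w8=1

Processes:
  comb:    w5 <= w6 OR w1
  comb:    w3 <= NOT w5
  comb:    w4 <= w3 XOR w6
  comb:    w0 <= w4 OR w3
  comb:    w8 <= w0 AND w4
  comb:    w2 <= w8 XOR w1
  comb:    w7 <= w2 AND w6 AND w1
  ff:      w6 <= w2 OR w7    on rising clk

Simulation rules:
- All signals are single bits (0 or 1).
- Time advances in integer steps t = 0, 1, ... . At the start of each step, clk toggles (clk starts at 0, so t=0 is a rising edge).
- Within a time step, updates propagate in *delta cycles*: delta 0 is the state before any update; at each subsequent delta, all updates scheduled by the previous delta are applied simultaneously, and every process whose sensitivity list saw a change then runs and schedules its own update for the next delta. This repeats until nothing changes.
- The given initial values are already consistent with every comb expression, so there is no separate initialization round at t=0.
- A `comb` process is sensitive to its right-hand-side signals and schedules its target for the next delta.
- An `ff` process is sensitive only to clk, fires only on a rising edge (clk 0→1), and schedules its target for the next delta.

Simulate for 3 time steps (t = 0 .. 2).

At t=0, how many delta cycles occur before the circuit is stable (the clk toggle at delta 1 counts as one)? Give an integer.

5

[bits: w6,w0,w1,w5,clk,w2,w8,w7,w4,w3]
t=0: Δ0=1111001010 Δ1=1111101010 Δ2=0111101010 Δ3=0111101000 Δ4=0011100000 Δ5=0011110000 | 5Δ
t=1: Δ0=0011110000 Δ1=0011010000 | 1Δ
t=2: Δ0=0011010000 Δ1=0011110000 Δ2=1011110000 Δ3=1011110110 Δ4=1111110110 Δ5=1111111110 Δ6=1111101110 Δ7=1111101010 | 7Δ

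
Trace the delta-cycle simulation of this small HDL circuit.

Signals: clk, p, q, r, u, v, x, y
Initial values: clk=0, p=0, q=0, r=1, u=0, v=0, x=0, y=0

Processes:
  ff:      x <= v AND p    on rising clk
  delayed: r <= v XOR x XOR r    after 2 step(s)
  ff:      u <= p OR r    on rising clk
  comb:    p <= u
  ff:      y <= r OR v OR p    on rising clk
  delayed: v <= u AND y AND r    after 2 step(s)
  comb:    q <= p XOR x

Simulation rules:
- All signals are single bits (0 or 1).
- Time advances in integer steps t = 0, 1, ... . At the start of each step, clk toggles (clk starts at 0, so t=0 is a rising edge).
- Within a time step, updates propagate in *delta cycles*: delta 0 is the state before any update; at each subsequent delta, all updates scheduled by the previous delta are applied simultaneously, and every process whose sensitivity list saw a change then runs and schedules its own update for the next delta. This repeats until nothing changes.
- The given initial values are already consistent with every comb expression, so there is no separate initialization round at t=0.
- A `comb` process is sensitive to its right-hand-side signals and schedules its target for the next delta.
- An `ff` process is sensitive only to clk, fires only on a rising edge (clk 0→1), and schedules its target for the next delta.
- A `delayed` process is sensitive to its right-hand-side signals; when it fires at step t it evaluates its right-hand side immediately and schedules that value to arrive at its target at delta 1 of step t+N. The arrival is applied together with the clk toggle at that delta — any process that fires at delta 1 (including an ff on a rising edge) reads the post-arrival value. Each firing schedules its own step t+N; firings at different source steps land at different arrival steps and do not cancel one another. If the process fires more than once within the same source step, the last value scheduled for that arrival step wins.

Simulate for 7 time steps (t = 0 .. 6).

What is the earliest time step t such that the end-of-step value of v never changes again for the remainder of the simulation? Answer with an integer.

2

t=0 Δ0: v=0 x=0 q=0 r=1 u=0 p=0 y=0 clk=0
  Δ1: clk:0→1
  Δ2: u:0→1, y:0→1
  Δ3: p:0→1
  Δ4: q:0→1
  (4Δ to stable)
t=1 Δ0: v=0 x=0 q=1 r=1 u=1 p=1 y=1 clk=1
  Δ1: clk:1→0
  (1Δ to stable)
t=2 Δ0: v=0 x=0 q=1 r=1 u=1 p=1 y=1 clk=0
  Δ1: v:0→1, clk:0→1
  Δ2: x:0→1
  Δ3: q:1→0
  (3Δ to stable)
t=3 Δ0: v=1 x=1 q=0 r=1 u=1 p=1 y=1 clk=1
  Δ1: clk:1→0
  (1Δ to stable)
t=4 Δ0: v=1 x=1 q=0 r=1 u=1 p=1 y=1 clk=0
  Δ1: clk:0→1
  (1Δ to stable)
t=5 Δ0: v=1 x=1 q=0 r=1 u=1 p=1 y=1 clk=1
  Δ1: clk:1→0
  (1Δ to stable)
t=6 Δ0: v=1 x=1 q=0 r=1 u=1 p=1 y=1 clk=0
  Δ1: clk:0→1
  (1Δ to stable)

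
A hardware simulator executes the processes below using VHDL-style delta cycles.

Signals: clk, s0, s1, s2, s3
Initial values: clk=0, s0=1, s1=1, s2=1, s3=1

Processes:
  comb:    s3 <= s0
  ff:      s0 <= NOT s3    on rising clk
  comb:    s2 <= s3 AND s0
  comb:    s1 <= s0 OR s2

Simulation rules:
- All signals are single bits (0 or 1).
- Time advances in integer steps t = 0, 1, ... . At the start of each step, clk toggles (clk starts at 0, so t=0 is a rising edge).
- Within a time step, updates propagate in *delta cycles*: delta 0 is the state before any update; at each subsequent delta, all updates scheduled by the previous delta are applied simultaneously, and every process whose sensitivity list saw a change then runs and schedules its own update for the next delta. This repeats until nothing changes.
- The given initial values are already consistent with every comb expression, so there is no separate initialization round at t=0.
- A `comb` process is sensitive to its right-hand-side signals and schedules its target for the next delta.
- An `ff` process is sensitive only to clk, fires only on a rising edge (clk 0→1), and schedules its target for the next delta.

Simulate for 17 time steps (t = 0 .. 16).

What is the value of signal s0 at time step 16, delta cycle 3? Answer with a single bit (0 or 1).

0

t=0 Δ0: clk=0 s0=1 s2=1 s3=1 s1=1
  Δ1: clk:0→1
  Δ2: s0:1→0
  Δ3: s2:1→0, s3:1→0
  Δ4: s1:1→0
  (4Δ to stable)
t=1 Δ0: clk=1 s0=0 s2=0 s3=0 s1=0
  Δ1: clk:1→0
  (1Δ to stable)
t=2 Δ0: clk=0 s0=0 s2=0 s3=0 s1=0
  Δ1: clk:0→1
  Δ2: s0:0→1
  Δ3: s3:0→1, s1:0→1
  Δ4: s2:0→1
  (4Δ to stable)
t=3 Δ0: clk=1 s0=1 s2=1 s3=1 s1=1
  Δ1: clk:1→0
  (1Δ to stable)
t=4 Δ0: clk=0 s0=1 s2=1 s3=1 s1=1
  Δ1: clk:0→1
  Δ2: s0:1→0
  Δ3: s2:1→0, s3:1→0
  Δ4: s1:1→0
  (4Δ to stable)
t=5 Δ0: clk=1 s0=0 s2=0 s3=0 s1=0
  Δ1: clk:1→0
  (1Δ to stable)
t=6 Δ0: clk=0 s0=0 s2=0 s3=0 s1=0
  Δ1: clk:0→1
  Δ2: s0:0→1
  Δ3: s3:0→1, s1:0→1
  Δ4: s2:0→1
  (4Δ to stable)
t=7 Δ0: clk=1 s0=1 s2=1 s3=1 s1=1
  Δ1: clk:1→0
  (1Δ to stable)
t=8 Δ0: clk=0 s0=1 s2=1 s3=1 s1=1
  Δ1: clk:0→1
  Δ2: s0:1→0
  Δ3: s2:1→0, s3:1→0
  Δ4: s1:1→0
  (4Δ to stable)
t=9 Δ0: clk=1 s0=0 s2=0 s3=0 s1=0
  Δ1: clk:1→0
  (1Δ to stable)
t=10 Δ0: clk=0 s0=0 s2=0 s3=0 s1=0
  Δ1: clk:0→1
  Δ2: s0:0→1
  Δ3: s3:0→1, s1:0→1
  Δ4: s2:0→1
  (4Δ to stable)
t=11 Δ0: clk=1 s0=1 s2=1 s3=1 s1=1
  Δ1: clk:1→0
  (1Δ to stable)
t=12 Δ0: clk=0 s0=1 s2=1 s3=1 s1=1
  Δ1: clk:0→1
  Δ2: s0:1→0
  Δ3: s2:1→0, s3:1→0
  Δ4: s1:1→0
  (4Δ to stable)
t=13 Δ0: clk=1 s0=0 s2=0 s3=0 s1=0
  Δ1: clk:1→0
  (1Δ to stable)
t=14 Δ0: clk=0 s0=0 s2=0 s3=0 s1=0
  Δ1: clk:0→1
  Δ2: s0:0→1
  Δ3: s3:0→1, s1:0→1
  Δ4: s2:0→1
  (4Δ to stable)
t=15 Δ0: clk=1 s0=1 s2=1 s3=1 s1=1
  Δ1: clk:1→0
  (1Δ to stable)
t=16 Δ0: clk=0 s0=1 s2=1 s3=1 s1=1
  Δ1: clk:0→1
  Δ2: s0:1→0
  Δ3: s2:1→0, s3:1→0
  Δ4: s1:1→0
  (4Δ to stable)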